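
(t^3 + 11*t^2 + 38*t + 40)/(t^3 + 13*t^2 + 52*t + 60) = (t + 4)/(t + 6)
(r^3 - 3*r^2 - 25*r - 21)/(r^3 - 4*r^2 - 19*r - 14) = (r + 3)/(r + 2)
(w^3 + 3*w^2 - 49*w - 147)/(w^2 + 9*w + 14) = (w^2 - 4*w - 21)/(w + 2)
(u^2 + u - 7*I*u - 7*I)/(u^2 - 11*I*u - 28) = (u + 1)/(u - 4*I)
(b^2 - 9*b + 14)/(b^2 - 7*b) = (b - 2)/b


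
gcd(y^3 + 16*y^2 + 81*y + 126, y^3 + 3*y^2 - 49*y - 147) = y^2 + 10*y + 21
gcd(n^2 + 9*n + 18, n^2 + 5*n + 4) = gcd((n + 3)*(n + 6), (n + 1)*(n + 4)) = 1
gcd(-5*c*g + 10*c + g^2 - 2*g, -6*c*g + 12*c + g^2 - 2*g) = g - 2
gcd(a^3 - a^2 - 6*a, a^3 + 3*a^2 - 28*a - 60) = a + 2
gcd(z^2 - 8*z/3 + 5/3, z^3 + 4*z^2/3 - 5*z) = z - 5/3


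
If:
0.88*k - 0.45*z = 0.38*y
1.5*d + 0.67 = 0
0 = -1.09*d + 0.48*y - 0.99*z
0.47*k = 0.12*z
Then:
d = -0.45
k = 0.10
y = -0.23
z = 0.38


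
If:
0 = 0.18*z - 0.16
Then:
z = 0.89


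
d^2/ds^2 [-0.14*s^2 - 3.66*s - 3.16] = -0.280000000000000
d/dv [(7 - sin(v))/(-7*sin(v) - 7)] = 8*cos(v)/(7*(sin(v) + 1)^2)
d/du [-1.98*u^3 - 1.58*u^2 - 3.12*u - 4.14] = -5.94*u^2 - 3.16*u - 3.12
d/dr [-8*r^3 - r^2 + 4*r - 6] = -24*r^2 - 2*r + 4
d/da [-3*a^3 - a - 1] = -9*a^2 - 1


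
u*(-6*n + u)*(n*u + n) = -6*n^2*u^2 - 6*n^2*u + n*u^3 + n*u^2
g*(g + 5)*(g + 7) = g^3 + 12*g^2 + 35*g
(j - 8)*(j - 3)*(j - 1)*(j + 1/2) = j^4 - 23*j^3/2 + 29*j^2 - 13*j/2 - 12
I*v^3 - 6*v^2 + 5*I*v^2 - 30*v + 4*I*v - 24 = (v + 4)*(v + 6*I)*(I*v + I)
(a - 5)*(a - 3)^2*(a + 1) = a^4 - 10*a^3 + 28*a^2 - 6*a - 45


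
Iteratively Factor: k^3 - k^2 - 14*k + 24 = (k - 3)*(k^2 + 2*k - 8) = (k - 3)*(k - 2)*(k + 4)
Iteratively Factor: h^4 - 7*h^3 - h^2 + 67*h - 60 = (h - 5)*(h^3 - 2*h^2 - 11*h + 12) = (h - 5)*(h - 1)*(h^2 - h - 12) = (h - 5)*(h - 1)*(h + 3)*(h - 4)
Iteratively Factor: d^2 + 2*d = (d + 2)*(d)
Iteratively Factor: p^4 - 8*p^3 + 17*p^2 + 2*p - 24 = (p - 4)*(p^3 - 4*p^2 + p + 6) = (p - 4)*(p + 1)*(p^2 - 5*p + 6) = (p - 4)*(p - 3)*(p + 1)*(p - 2)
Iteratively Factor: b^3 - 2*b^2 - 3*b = (b)*(b^2 - 2*b - 3) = b*(b + 1)*(b - 3)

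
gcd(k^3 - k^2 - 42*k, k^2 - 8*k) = k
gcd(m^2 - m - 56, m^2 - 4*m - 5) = 1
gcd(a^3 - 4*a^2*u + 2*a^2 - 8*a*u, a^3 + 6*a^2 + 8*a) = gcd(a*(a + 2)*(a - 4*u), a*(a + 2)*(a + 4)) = a^2 + 2*a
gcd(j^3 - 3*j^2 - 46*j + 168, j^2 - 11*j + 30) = j - 6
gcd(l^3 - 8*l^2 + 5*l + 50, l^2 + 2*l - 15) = 1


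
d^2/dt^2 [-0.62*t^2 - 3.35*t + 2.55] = -1.24000000000000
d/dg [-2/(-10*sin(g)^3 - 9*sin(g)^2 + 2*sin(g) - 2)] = 4*(-15*sin(g)^2 - 9*sin(g) + 1)*cos(g)/(10*sin(g)^3 + 9*sin(g)^2 - 2*sin(g) + 2)^2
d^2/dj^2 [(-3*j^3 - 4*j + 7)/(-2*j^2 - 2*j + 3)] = 46*(2*j^3 - 6*j^2 + 3*j - 2)/(8*j^6 + 24*j^5 - 12*j^4 - 64*j^3 + 18*j^2 + 54*j - 27)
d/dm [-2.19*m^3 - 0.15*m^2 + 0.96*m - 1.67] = -6.57*m^2 - 0.3*m + 0.96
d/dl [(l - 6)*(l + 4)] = 2*l - 2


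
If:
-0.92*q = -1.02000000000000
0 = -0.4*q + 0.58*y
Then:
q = 1.11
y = 0.76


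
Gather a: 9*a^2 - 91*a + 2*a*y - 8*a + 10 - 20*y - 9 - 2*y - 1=9*a^2 + a*(2*y - 99) - 22*y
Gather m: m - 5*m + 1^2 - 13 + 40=28 - 4*m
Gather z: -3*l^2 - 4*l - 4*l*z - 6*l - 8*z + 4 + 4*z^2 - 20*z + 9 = -3*l^2 - 10*l + 4*z^2 + z*(-4*l - 28) + 13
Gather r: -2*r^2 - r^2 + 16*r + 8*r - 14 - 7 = -3*r^2 + 24*r - 21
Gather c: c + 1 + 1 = c + 2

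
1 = 1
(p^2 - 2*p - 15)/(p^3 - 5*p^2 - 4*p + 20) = (p + 3)/(p^2 - 4)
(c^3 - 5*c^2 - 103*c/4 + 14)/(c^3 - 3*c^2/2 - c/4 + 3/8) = 2*(2*c^2 - 9*c - 56)/(4*c^2 - 4*c - 3)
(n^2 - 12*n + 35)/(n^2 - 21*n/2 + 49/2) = 2*(n - 5)/(2*n - 7)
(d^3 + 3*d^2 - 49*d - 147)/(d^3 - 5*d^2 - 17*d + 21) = (d + 7)/(d - 1)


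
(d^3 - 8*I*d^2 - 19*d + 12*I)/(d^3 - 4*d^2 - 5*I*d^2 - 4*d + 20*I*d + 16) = (d - 3*I)/(d - 4)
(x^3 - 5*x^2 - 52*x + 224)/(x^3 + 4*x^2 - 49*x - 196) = (x^2 - 12*x + 32)/(x^2 - 3*x - 28)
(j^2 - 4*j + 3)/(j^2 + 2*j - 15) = (j - 1)/(j + 5)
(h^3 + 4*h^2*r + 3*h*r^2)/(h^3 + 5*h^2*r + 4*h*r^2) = (h + 3*r)/(h + 4*r)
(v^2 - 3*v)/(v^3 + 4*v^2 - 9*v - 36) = v/(v^2 + 7*v + 12)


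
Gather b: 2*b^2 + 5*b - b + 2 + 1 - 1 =2*b^2 + 4*b + 2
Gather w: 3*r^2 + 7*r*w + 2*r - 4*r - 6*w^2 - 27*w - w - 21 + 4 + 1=3*r^2 - 2*r - 6*w^2 + w*(7*r - 28) - 16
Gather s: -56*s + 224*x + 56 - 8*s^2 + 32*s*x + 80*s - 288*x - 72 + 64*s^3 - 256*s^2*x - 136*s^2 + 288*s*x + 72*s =64*s^3 + s^2*(-256*x - 144) + s*(320*x + 96) - 64*x - 16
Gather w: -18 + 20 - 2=0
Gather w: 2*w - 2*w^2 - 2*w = -2*w^2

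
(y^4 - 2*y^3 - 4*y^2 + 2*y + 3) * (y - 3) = y^5 - 5*y^4 + 2*y^3 + 14*y^2 - 3*y - 9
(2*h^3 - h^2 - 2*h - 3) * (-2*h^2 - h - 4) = -4*h^5 - 3*h^3 + 12*h^2 + 11*h + 12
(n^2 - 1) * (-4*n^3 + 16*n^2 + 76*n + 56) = -4*n^5 + 16*n^4 + 80*n^3 + 40*n^2 - 76*n - 56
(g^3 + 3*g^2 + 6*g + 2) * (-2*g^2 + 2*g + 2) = -2*g^5 - 4*g^4 - 4*g^3 + 14*g^2 + 16*g + 4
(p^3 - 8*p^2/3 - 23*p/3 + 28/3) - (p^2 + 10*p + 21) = p^3 - 11*p^2/3 - 53*p/3 - 35/3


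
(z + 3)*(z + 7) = z^2 + 10*z + 21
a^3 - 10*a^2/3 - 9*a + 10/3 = (a - 5)*(a - 1/3)*(a + 2)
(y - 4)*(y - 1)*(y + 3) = y^3 - 2*y^2 - 11*y + 12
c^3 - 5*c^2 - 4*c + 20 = (c - 5)*(c - 2)*(c + 2)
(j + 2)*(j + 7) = j^2 + 9*j + 14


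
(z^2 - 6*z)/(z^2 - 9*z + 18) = z/(z - 3)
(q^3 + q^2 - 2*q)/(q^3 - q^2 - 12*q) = (-q^2 - q + 2)/(-q^2 + q + 12)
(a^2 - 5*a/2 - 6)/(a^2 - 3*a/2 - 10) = (2*a + 3)/(2*a + 5)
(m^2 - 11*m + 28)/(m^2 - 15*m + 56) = (m - 4)/(m - 8)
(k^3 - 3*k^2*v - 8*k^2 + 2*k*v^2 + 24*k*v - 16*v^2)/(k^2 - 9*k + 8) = (k^2 - 3*k*v + 2*v^2)/(k - 1)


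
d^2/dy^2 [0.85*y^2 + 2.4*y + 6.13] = 1.70000000000000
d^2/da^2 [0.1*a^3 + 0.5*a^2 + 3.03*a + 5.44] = 0.6*a + 1.0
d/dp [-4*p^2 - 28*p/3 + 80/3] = -8*p - 28/3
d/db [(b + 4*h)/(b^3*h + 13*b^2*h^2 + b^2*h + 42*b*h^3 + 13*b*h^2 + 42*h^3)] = (b^3 + 13*b^2*h + b^2 + 42*b*h^2 + 13*b*h + 42*h^2 - (b + 4*h)*(3*b^2 + 26*b*h + 2*b + 42*h^2 + 13*h))/(h*(b^3 + 13*b^2*h + b^2 + 42*b*h^2 + 13*b*h + 42*h^2)^2)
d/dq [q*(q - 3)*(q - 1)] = 3*q^2 - 8*q + 3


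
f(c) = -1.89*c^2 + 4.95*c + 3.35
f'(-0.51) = 6.88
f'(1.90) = -2.23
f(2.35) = 4.54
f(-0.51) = 0.33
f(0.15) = 4.05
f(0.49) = 5.32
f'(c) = 4.95 - 3.78*c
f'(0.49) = 3.10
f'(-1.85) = 11.94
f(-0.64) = -0.59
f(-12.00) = -328.21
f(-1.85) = -12.28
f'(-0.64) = 7.37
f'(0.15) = 4.38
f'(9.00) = -29.07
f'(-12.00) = 50.31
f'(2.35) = -3.93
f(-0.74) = -1.35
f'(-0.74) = 7.75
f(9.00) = -105.19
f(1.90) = 5.93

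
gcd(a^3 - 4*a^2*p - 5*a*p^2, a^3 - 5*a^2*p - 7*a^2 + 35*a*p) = -a^2 + 5*a*p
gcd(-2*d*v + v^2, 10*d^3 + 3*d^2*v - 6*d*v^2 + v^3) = -2*d + v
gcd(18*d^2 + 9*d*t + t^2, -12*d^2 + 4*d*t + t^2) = 6*d + t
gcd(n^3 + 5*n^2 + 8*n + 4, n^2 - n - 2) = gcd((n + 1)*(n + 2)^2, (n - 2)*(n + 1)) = n + 1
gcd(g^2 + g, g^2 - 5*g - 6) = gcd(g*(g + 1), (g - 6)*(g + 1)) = g + 1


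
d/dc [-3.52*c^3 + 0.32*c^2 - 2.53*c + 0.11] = -10.56*c^2 + 0.64*c - 2.53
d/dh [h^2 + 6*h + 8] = 2*h + 6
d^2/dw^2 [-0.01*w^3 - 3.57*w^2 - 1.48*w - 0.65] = -0.06*w - 7.14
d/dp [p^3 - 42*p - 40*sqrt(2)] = 3*p^2 - 42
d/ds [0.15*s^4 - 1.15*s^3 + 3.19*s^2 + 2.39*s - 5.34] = 0.6*s^3 - 3.45*s^2 + 6.38*s + 2.39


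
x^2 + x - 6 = (x - 2)*(x + 3)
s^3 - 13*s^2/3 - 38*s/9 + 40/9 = (s - 5)*(s - 2/3)*(s + 4/3)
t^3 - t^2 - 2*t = t*(t - 2)*(t + 1)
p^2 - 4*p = p*(p - 4)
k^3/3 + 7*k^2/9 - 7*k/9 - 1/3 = (k/3 + 1)*(k - 1)*(k + 1/3)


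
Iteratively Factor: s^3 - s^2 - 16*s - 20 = (s + 2)*(s^2 - 3*s - 10) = (s + 2)^2*(s - 5)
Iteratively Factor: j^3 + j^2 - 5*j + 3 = (j - 1)*(j^2 + 2*j - 3) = (j - 1)^2*(j + 3)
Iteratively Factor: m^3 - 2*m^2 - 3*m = (m - 3)*(m^2 + m) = m*(m - 3)*(m + 1)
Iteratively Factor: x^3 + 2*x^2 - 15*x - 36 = (x + 3)*(x^2 - x - 12) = (x - 4)*(x + 3)*(x + 3)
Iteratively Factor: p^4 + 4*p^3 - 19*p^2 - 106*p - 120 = (p + 4)*(p^3 - 19*p - 30) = (p + 2)*(p + 4)*(p^2 - 2*p - 15) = (p + 2)*(p + 3)*(p + 4)*(p - 5)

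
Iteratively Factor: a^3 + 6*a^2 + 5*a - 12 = (a + 4)*(a^2 + 2*a - 3) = (a + 3)*(a + 4)*(a - 1)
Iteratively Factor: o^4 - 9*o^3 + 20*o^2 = (o)*(o^3 - 9*o^2 + 20*o) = o*(o - 5)*(o^2 - 4*o) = o*(o - 5)*(o - 4)*(o)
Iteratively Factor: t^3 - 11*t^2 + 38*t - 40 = (t - 2)*(t^2 - 9*t + 20) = (t - 4)*(t - 2)*(t - 5)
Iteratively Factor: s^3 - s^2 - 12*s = (s)*(s^2 - s - 12) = s*(s + 3)*(s - 4)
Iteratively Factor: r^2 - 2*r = (r - 2)*(r)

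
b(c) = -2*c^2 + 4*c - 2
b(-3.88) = -47.63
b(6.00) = -50.00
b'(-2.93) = 15.72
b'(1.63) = -2.52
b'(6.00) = -20.00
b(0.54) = -0.42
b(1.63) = -0.79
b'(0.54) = 1.84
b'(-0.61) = 6.44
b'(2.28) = -5.12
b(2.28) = -3.28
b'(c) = 4 - 4*c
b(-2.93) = -30.89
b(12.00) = -242.00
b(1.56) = -0.63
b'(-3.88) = 19.52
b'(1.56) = -2.24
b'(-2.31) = 13.24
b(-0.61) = -5.18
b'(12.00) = -44.00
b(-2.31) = -21.91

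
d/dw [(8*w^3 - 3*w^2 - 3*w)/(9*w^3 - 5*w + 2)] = (27*w^4 - 26*w^3 + 63*w^2 - 12*w - 6)/(81*w^6 - 90*w^4 + 36*w^3 + 25*w^2 - 20*w + 4)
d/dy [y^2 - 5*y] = 2*y - 5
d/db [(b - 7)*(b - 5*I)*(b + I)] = 3*b^2 + b*(-14 - 8*I) + 5 + 28*I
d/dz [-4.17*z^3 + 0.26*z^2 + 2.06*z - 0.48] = -12.51*z^2 + 0.52*z + 2.06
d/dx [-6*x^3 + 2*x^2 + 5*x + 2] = -18*x^2 + 4*x + 5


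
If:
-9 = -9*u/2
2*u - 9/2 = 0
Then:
No Solution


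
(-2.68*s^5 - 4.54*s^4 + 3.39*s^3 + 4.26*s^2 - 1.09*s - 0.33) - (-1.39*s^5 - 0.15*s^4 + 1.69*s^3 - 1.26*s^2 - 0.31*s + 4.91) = -1.29*s^5 - 4.39*s^4 + 1.7*s^3 + 5.52*s^2 - 0.78*s - 5.24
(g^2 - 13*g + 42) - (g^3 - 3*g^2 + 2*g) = -g^3 + 4*g^2 - 15*g + 42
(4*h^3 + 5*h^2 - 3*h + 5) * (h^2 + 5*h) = 4*h^5 + 25*h^4 + 22*h^3 - 10*h^2 + 25*h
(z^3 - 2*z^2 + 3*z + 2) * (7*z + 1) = 7*z^4 - 13*z^3 + 19*z^2 + 17*z + 2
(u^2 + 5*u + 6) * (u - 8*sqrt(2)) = u^3 - 8*sqrt(2)*u^2 + 5*u^2 - 40*sqrt(2)*u + 6*u - 48*sqrt(2)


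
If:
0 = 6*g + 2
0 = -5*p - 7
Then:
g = -1/3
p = -7/5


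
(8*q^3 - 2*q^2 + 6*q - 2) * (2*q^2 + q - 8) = 16*q^5 + 4*q^4 - 54*q^3 + 18*q^2 - 50*q + 16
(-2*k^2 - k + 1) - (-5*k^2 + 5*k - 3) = 3*k^2 - 6*k + 4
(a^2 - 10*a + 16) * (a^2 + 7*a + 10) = a^4 - 3*a^3 - 44*a^2 + 12*a + 160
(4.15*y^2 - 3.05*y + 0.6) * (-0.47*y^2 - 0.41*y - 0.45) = -1.9505*y^4 - 0.268*y^3 - 0.899*y^2 + 1.1265*y - 0.27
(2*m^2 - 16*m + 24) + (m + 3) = 2*m^2 - 15*m + 27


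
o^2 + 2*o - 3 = (o - 1)*(o + 3)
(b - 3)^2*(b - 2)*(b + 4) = b^4 - 4*b^3 - 11*b^2 + 66*b - 72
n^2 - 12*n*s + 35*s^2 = (n - 7*s)*(n - 5*s)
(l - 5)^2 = l^2 - 10*l + 25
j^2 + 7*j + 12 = (j + 3)*(j + 4)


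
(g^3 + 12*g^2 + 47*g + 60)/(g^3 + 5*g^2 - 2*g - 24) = (g + 5)/(g - 2)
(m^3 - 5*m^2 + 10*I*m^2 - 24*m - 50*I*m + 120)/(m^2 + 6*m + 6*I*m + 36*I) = (m^2 + m*(-5 + 4*I) - 20*I)/(m + 6)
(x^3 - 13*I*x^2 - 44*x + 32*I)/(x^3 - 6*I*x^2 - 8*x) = (x^2 - 9*I*x - 8)/(x*(x - 2*I))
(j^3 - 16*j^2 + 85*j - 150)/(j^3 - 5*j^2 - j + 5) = (j^2 - 11*j + 30)/(j^2 - 1)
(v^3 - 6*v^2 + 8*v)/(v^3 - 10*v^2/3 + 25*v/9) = 9*(v^2 - 6*v + 8)/(9*v^2 - 30*v + 25)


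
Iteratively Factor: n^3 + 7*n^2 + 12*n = (n)*(n^2 + 7*n + 12) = n*(n + 3)*(n + 4)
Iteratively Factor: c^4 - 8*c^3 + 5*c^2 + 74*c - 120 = (c - 2)*(c^3 - 6*c^2 - 7*c + 60) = (c - 5)*(c - 2)*(c^2 - c - 12) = (c - 5)*(c - 2)*(c + 3)*(c - 4)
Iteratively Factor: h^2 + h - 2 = (h - 1)*(h + 2)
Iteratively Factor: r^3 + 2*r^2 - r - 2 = (r + 1)*(r^2 + r - 2) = (r + 1)*(r + 2)*(r - 1)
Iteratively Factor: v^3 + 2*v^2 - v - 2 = (v + 2)*(v^2 - 1) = (v + 1)*(v + 2)*(v - 1)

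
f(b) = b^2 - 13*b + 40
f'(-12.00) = -37.00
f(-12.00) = 340.00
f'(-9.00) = -31.00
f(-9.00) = 238.00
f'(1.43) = -10.14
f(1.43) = 23.45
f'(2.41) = -8.18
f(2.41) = 14.48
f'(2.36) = -8.28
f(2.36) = 14.89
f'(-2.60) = -18.20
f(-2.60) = 80.56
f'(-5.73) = -24.46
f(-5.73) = 147.32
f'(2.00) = -9.00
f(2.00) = 18.00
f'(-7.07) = -27.14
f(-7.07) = 181.89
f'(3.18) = -6.64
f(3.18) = 8.77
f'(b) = 2*b - 13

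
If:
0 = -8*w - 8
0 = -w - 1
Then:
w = -1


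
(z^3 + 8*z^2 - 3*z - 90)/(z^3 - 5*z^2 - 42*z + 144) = (z + 5)/(z - 8)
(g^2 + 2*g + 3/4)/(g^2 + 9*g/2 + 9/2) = (g + 1/2)/(g + 3)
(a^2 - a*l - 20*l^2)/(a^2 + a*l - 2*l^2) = (a^2 - a*l - 20*l^2)/(a^2 + a*l - 2*l^2)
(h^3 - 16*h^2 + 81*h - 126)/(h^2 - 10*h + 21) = h - 6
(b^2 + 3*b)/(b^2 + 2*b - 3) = b/(b - 1)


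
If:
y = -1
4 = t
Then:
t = 4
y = -1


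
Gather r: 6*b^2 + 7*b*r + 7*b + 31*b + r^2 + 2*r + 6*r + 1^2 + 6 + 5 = 6*b^2 + 38*b + r^2 + r*(7*b + 8) + 12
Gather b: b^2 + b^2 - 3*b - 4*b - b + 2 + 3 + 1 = 2*b^2 - 8*b + 6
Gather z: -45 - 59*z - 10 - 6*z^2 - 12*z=-6*z^2 - 71*z - 55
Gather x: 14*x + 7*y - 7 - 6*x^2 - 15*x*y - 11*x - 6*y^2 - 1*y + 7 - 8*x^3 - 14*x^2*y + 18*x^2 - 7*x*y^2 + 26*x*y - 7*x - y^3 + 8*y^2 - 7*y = -8*x^3 + x^2*(12 - 14*y) + x*(-7*y^2 + 11*y - 4) - y^3 + 2*y^2 - y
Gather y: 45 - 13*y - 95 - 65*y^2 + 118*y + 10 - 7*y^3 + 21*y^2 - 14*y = -7*y^3 - 44*y^2 + 91*y - 40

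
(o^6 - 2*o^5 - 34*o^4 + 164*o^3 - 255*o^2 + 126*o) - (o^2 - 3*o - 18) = o^6 - 2*o^5 - 34*o^4 + 164*o^3 - 256*o^2 + 129*o + 18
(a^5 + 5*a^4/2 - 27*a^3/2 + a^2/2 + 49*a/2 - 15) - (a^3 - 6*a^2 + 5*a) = a^5 + 5*a^4/2 - 29*a^3/2 + 13*a^2/2 + 39*a/2 - 15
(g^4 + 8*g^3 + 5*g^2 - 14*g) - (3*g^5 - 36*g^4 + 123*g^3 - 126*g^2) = -3*g^5 + 37*g^4 - 115*g^3 + 131*g^2 - 14*g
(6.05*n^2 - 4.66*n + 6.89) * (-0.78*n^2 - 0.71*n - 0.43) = -4.719*n^4 - 0.660699999999999*n^3 - 4.6671*n^2 - 2.8881*n - 2.9627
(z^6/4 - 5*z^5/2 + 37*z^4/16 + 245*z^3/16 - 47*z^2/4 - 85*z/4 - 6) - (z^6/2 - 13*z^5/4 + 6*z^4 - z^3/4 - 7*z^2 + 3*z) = -z^6/4 + 3*z^5/4 - 59*z^4/16 + 249*z^3/16 - 19*z^2/4 - 97*z/4 - 6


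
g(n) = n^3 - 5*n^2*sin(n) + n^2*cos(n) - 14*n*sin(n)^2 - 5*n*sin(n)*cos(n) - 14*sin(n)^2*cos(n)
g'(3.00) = 54.03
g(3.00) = 13.27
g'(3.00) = 54.03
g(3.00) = 13.27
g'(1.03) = -28.57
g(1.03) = -21.08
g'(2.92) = 52.21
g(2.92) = 9.02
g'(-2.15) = 24.73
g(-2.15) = 38.25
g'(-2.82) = 100.12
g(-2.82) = -7.90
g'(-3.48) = 82.86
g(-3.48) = -72.29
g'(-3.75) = 66.30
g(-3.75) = -92.35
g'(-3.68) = 70.19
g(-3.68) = -87.58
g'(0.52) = -24.14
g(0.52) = -6.21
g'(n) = -n^2*sin(n) - 5*n^2*cos(n) + 3*n^2 + 5*n*sin(n)^2 - 28*n*sin(n)*cos(n) - 10*n*sin(n) - 5*n*cos(n)^2 + 2*n*cos(n) + 14*sin(n)^3 - 14*sin(n)^2 - 28*sin(n)*cos(n)^2 - 5*sin(n)*cos(n)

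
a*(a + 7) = a^2 + 7*a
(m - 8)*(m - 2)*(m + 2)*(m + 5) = m^4 - 3*m^3 - 44*m^2 + 12*m + 160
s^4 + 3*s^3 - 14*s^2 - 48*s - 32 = (s - 4)*(s + 1)*(s + 2)*(s + 4)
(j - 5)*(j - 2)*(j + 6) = j^3 - j^2 - 32*j + 60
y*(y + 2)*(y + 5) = y^3 + 7*y^2 + 10*y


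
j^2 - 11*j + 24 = (j - 8)*(j - 3)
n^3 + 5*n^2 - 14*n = n*(n - 2)*(n + 7)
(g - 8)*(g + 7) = g^2 - g - 56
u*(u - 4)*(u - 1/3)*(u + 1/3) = u^4 - 4*u^3 - u^2/9 + 4*u/9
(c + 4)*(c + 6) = c^2 + 10*c + 24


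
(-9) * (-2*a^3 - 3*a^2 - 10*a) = 18*a^3 + 27*a^2 + 90*a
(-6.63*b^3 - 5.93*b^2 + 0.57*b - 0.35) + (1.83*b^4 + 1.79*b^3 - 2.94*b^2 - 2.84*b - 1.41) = 1.83*b^4 - 4.84*b^3 - 8.87*b^2 - 2.27*b - 1.76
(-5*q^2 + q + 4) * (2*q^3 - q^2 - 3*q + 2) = -10*q^5 + 7*q^4 + 22*q^3 - 17*q^2 - 10*q + 8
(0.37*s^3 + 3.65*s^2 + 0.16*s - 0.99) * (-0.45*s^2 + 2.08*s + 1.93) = -0.1665*s^5 - 0.8729*s^4 + 8.2341*s^3 + 7.8228*s^2 - 1.7504*s - 1.9107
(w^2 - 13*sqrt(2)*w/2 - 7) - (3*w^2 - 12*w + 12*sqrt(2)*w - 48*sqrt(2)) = -2*w^2 - 37*sqrt(2)*w/2 + 12*w - 7 + 48*sqrt(2)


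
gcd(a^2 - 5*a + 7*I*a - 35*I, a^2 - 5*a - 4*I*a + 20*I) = a - 5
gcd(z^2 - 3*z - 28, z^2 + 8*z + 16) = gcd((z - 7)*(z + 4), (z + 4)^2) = z + 4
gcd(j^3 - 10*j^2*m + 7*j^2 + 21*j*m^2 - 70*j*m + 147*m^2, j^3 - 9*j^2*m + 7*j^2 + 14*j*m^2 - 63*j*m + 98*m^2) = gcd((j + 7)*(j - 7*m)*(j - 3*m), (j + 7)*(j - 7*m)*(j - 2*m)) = j^2 - 7*j*m + 7*j - 49*m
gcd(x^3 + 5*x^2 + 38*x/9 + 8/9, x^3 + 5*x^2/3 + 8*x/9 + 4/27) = x^2 + x + 2/9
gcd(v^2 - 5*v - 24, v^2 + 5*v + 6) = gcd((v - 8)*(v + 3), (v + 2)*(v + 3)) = v + 3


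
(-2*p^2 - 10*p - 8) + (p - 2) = -2*p^2 - 9*p - 10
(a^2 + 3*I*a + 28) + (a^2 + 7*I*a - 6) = 2*a^2 + 10*I*a + 22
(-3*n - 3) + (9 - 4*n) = 6 - 7*n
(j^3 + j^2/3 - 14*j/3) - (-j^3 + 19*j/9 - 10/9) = 2*j^3 + j^2/3 - 61*j/9 + 10/9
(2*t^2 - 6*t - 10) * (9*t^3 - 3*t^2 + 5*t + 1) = 18*t^5 - 60*t^4 - 62*t^3 + 2*t^2 - 56*t - 10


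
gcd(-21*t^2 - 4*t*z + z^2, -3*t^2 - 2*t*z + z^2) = 1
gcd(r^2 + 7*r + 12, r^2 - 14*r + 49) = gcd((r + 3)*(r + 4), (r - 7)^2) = 1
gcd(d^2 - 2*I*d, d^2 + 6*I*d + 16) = d - 2*I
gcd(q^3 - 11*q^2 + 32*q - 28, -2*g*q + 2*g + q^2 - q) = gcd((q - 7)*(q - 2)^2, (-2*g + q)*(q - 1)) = 1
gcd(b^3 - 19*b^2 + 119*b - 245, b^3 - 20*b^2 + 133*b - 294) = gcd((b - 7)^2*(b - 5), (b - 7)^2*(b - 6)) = b^2 - 14*b + 49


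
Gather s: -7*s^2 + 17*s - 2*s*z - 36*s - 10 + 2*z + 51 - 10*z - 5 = -7*s^2 + s*(-2*z - 19) - 8*z + 36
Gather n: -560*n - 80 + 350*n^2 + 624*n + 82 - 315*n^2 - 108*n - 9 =35*n^2 - 44*n - 7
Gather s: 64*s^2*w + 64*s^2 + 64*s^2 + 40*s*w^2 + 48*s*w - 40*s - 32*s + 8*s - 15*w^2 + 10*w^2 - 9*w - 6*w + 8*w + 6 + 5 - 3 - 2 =s^2*(64*w + 128) + s*(40*w^2 + 48*w - 64) - 5*w^2 - 7*w + 6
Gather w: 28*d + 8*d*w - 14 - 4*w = 28*d + w*(8*d - 4) - 14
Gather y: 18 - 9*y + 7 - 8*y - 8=17 - 17*y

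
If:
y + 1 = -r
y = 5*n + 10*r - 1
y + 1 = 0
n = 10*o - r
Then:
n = 0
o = 0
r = 0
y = -1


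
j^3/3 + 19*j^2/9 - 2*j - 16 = (j/3 + 1)*(j - 8/3)*(j + 6)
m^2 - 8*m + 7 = (m - 7)*(m - 1)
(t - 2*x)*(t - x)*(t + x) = t^3 - 2*t^2*x - t*x^2 + 2*x^3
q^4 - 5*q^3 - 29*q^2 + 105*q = q*(q - 7)*(q - 3)*(q + 5)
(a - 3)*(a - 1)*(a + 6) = a^3 + 2*a^2 - 21*a + 18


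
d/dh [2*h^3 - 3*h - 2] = 6*h^2 - 3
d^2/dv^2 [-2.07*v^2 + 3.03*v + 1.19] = -4.14000000000000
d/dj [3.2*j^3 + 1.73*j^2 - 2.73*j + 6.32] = 9.6*j^2 + 3.46*j - 2.73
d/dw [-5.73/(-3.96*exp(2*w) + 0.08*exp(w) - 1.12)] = (0.4584 - 45.3816*exp(w))*exp(w)/(3.96*exp(2*w) - 0.08*exp(w) + 1.12)^2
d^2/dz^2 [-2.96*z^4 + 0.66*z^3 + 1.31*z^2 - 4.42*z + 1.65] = -35.52*z^2 + 3.96*z + 2.62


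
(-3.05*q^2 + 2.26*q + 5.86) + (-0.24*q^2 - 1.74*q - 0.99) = -3.29*q^2 + 0.52*q + 4.87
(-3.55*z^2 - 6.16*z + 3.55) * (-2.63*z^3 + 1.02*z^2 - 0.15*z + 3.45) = 9.3365*z^5 + 12.5798*z^4 - 15.0872*z^3 - 7.7025*z^2 - 21.7845*z + 12.2475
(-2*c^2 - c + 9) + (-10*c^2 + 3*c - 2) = -12*c^2 + 2*c + 7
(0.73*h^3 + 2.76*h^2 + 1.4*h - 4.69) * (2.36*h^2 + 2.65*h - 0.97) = 1.7228*h^5 + 8.4481*h^4 + 9.9099*h^3 - 10.0356*h^2 - 13.7865*h + 4.5493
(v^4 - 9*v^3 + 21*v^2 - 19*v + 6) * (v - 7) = v^5 - 16*v^4 + 84*v^3 - 166*v^2 + 139*v - 42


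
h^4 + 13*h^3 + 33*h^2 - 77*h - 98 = (h - 2)*(h + 1)*(h + 7)^2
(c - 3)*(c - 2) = c^2 - 5*c + 6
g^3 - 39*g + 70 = (g - 5)*(g - 2)*(g + 7)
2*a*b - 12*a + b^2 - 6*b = (2*a + b)*(b - 6)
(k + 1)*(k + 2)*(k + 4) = k^3 + 7*k^2 + 14*k + 8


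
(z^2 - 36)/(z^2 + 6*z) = (z - 6)/z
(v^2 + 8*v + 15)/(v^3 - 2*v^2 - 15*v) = (v + 5)/(v*(v - 5))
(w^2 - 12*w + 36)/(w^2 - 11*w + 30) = (w - 6)/(w - 5)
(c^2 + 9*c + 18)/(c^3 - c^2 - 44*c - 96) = (c + 6)/(c^2 - 4*c - 32)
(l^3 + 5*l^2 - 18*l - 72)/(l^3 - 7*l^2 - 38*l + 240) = (l^2 - l - 12)/(l^2 - 13*l + 40)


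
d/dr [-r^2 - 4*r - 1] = -2*r - 4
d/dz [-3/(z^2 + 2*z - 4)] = 6*(z + 1)/(z^2 + 2*z - 4)^2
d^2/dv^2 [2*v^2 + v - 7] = 4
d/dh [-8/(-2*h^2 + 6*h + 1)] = 16*(3 - 2*h)/(-2*h^2 + 6*h + 1)^2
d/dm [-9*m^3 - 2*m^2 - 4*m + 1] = -27*m^2 - 4*m - 4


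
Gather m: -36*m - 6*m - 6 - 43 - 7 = -42*m - 56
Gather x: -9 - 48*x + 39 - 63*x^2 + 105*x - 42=-63*x^2 + 57*x - 12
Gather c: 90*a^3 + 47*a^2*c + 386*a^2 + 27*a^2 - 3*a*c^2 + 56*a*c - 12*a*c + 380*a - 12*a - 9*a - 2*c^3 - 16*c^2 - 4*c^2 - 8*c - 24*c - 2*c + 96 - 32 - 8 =90*a^3 + 413*a^2 + 359*a - 2*c^3 + c^2*(-3*a - 20) + c*(47*a^2 + 44*a - 34) + 56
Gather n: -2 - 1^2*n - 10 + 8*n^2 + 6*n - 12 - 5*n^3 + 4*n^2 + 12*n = -5*n^3 + 12*n^2 + 17*n - 24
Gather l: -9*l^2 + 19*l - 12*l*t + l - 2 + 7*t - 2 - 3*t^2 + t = -9*l^2 + l*(20 - 12*t) - 3*t^2 + 8*t - 4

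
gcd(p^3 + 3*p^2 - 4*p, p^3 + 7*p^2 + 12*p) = p^2 + 4*p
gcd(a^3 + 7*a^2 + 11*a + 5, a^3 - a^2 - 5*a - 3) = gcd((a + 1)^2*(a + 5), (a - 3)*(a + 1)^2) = a^2 + 2*a + 1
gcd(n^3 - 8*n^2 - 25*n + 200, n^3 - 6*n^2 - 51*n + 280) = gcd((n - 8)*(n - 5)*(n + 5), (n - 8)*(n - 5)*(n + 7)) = n^2 - 13*n + 40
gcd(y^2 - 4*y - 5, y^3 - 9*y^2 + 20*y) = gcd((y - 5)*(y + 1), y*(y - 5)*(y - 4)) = y - 5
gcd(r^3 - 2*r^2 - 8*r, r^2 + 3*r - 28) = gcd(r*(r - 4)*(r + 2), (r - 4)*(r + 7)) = r - 4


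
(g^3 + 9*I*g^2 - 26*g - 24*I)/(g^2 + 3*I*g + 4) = (g^2 + 5*I*g - 6)/(g - I)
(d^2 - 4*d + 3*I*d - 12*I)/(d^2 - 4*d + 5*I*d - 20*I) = (d + 3*I)/(d + 5*I)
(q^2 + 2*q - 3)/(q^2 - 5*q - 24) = (q - 1)/(q - 8)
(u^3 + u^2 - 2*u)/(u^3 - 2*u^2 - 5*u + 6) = u/(u - 3)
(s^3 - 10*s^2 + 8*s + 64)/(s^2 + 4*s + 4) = (s^2 - 12*s + 32)/(s + 2)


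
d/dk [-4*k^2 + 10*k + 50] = 10 - 8*k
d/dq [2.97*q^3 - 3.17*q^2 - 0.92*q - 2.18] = 8.91*q^2 - 6.34*q - 0.92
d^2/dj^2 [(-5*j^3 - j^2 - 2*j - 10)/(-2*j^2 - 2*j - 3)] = 2*(-6*j^3 + 192*j^2 + 219*j - 23)/(8*j^6 + 24*j^5 + 60*j^4 + 80*j^3 + 90*j^2 + 54*j + 27)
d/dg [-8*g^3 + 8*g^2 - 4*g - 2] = -24*g^2 + 16*g - 4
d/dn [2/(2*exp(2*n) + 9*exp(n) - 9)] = (-8*exp(n) - 18)*exp(n)/(2*exp(2*n) + 9*exp(n) - 9)^2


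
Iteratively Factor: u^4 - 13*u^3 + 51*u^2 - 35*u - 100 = (u - 5)*(u^3 - 8*u^2 + 11*u + 20) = (u - 5)^2*(u^2 - 3*u - 4) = (u - 5)^2*(u + 1)*(u - 4)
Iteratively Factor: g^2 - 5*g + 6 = (g - 3)*(g - 2)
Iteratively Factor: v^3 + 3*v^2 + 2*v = (v + 2)*(v^2 + v) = v*(v + 2)*(v + 1)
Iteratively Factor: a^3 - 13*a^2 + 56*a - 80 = (a - 4)*(a^2 - 9*a + 20) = (a - 4)^2*(a - 5)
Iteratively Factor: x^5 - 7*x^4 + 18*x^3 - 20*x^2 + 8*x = (x - 2)*(x^4 - 5*x^3 + 8*x^2 - 4*x) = x*(x - 2)*(x^3 - 5*x^2 + 8*x - 4) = x*(x - 2)^2*(x^2 - 3*x + 2) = x*(x - 2)^3*(x - 1)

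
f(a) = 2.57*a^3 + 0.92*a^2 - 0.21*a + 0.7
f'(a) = 7.71*a^2 + 1.84*a - 0.21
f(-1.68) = -8.54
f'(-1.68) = 18.46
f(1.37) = 8.75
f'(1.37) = 16.78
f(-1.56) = -6.49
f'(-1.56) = 15.68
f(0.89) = 3.05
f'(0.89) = 7.53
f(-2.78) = -46.82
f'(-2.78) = 54.26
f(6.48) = 737.26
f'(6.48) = 335.46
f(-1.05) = -1.04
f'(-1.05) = 6.36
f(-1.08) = -1.24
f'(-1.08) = 6.80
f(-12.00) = -4305.26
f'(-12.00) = 1087.95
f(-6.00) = -520.04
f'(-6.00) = 266.31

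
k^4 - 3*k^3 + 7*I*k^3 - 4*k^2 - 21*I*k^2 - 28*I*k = k*(k - 4)*(k + 1)*(k + 7*I)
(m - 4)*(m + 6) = m^2 + 2*m - 24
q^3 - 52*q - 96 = (q - 8)*(q + 2)*(q + 6)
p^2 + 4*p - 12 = (p - 2)*(p + 6)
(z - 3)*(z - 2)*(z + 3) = z^3 - 2*z^2 - 9*z + 18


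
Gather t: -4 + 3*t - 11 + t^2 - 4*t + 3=t^2 - t - 12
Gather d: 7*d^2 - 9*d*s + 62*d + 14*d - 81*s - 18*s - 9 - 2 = 7*d^2 + d*(76 - 9*s) - 99*s - 11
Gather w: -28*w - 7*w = -35*w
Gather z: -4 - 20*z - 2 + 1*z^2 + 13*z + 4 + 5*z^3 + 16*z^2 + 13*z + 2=5*z^3 + 17*z^2 + 6*z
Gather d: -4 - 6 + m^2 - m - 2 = m^2 - m - 12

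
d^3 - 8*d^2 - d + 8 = (d - 8)*(d - 1)*(d + 1)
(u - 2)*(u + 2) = u^2 - 4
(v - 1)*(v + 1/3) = v^2 - 2*v/3 - 1/3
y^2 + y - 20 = (y - 4)*(y + 5)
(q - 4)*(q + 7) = q^2 + 3*q - 28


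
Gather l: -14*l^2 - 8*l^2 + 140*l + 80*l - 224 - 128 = -22*l^2 + 220*l - 352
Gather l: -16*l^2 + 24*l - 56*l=-16*l^2 - 32*l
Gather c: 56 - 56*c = 56 - 56*c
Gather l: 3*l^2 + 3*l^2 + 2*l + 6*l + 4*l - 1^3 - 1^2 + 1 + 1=6*l^2 + 12*l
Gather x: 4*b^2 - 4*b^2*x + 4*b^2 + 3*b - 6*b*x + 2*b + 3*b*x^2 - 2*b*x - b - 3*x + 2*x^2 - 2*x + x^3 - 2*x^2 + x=8*b^2 + 3*b*x^2 + 4*b + x^3 + x*(-4*b^2 - 8*b - 4)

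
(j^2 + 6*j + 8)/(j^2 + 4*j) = (j + 2)/j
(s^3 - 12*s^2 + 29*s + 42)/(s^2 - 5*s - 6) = s - 7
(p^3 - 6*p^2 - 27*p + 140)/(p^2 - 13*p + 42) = (p^2 + p - 20)/(p - 6)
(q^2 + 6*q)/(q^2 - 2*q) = (q + 6)/(q - 2)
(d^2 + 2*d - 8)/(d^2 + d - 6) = (d + 4)/(d + 3)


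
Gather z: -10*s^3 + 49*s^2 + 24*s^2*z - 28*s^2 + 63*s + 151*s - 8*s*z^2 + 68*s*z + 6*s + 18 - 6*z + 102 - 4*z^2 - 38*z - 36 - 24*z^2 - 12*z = -10*s^3 + 21*s^2 + 220*s + z^2*(-8*s - 28) + z*(24*s^2 + 68*s - 56) + 84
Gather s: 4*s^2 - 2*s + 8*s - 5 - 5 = 4*s^2 + 6*s - 10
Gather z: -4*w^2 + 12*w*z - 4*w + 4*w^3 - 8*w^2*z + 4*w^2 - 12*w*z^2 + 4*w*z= 4*w^3 - 12*w*z^2 - 4*w + z*(-8*w^2 + 16*w)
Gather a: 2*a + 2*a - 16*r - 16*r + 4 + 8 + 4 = 4*a - 32*r + 16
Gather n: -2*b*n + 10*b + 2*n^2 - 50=-2*b*n + 10*b + 2*n^2 - 50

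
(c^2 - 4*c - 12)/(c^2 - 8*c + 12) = (c + 2)/(c - 2)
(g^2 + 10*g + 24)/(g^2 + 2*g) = (g^2 + 10*g + 24)/(g*(g + 2))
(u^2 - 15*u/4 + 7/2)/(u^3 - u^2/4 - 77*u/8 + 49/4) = 2/(2*u + 7)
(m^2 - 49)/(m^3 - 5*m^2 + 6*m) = (m^2 - 49)/(m*(m^2 - 5*m + 6))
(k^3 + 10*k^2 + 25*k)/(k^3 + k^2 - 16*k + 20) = k*(k + 5)/(k^2 - 4*k + 4)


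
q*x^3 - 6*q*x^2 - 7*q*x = x*(x - 7)*(q*x + q)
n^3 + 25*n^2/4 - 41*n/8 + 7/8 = (n - 1/2)*(n - 1/4)*(n + 7)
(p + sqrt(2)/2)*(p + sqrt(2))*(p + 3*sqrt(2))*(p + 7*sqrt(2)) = p^4 + 23*sqrt(2)*p^3/2 + 73*p^2 + 73*sqrt(2)*p + 42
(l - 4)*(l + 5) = l^2 + l - 20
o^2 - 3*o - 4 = (o - 4)*(o + 1)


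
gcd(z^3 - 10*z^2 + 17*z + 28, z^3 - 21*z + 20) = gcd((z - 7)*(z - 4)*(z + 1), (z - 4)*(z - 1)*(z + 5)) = z - 4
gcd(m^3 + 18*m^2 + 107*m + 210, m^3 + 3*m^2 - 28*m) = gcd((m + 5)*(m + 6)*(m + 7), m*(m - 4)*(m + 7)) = m + 7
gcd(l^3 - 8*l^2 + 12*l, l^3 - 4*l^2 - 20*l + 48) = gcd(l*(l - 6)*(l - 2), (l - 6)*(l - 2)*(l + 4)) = l^2 - 8*l + 12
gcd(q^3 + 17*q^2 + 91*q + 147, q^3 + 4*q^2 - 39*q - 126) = q^2 + 10*q + 21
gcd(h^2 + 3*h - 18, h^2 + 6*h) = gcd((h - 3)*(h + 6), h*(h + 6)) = h + 6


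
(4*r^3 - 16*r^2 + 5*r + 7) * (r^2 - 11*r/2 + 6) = 4*r^5 - 38*r^4 + 117*r^3 - 233*r^2/2 - 17*r/2 + 42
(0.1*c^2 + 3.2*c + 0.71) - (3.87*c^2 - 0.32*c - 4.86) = -3.77*c^2 + 3.52*c + 5.57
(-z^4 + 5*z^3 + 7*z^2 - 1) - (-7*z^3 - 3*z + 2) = -z^4 + 12*z^3 + 7*z^2 + 3*z - 3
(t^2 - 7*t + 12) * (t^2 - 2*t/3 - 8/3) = t^4 - 23*t^3/3 + 14*t^2 + 32*t/3 - 32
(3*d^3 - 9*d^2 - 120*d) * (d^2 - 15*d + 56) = 3*d^5 - 54*d^4 + 183*d^3 + 1296*d^2 - 6720*d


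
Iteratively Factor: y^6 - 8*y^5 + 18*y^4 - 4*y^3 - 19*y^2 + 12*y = (y)*(y^5 - 8*y^4 + 18*y^3 - 4*y^2 - 19*y + 12) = y*(y - 3)*(y^4 - 5*y^3 + 3*y^2 + 5*y - 4) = y*(y - 3)*(y + 1)*(y^3 - 6*y^2 + 9*y - 4) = y*(y - 4)*(y - 3)*(y + 1)*(y^2 - 2*y + 1) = y*(y - 4)*(y - 3)*(y - 1)*(y + 1)*(y - 1)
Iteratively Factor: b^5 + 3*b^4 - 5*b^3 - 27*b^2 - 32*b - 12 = (b - 3)*(b^4 + 6*b^3 + 13*b^2 + 12*b + 4) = (b - 3)*(b + 1)*(b^3 + 5*b^2 + 8*b + 4) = (b - 3)*(b + 1)*(b + 2)*(b^2 + 3*b + 2) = (b - 3)*(b + 1)*(b + 2)^2*(b + 1)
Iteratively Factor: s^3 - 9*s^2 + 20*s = (s - 5)*(s^2 - 4*s) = (s - 5)*(s - 4)*(s)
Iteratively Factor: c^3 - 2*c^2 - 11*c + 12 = (c - 1)*(c^2 - c - 12) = (c - 1)*(c + 3)*(c - 4)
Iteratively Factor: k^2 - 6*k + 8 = (k - 2)*(k - 4)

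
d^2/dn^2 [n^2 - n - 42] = 2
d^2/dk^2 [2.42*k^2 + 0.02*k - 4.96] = 4.84000000000000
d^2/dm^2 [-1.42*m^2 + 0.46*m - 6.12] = -2.84000000000000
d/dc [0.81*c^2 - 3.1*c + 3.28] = 1.62*c - 3.1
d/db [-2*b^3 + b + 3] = 1 - 6*b^2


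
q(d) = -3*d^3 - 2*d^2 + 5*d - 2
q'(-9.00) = -688.00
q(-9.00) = 1978.00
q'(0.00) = 5.00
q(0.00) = -2.00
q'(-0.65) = 3.80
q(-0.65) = -5.27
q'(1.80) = -31.36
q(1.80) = -16.98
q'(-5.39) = -234.91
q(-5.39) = 382.72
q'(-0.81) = 2.34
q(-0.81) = -5.77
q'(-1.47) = -8.57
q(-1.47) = -4.14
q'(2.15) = -45.20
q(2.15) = -30.31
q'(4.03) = -157.29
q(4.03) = -210.68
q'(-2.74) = -51.61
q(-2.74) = 31.00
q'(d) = -9*d^2 - 4*d + 5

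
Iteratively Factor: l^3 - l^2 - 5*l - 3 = (l + 1)*(l^2 - 2*l - 3) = (l + 1)^2*(l - 3)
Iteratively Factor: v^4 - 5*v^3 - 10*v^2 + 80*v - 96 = (v - 3)*(v^3 - 2*v^2 - 16*v + 32) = (v - 4)*(v - 3)*(v^2 + 2*v - 8) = (v - 4)*(v - 3)*(v + 4)*(v - 2)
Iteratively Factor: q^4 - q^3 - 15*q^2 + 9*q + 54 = (q - 3)*(q^3 + 2*q^2 - 9*q - 18) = (q - 3)*(q + 3)*(q^2 - q - 6) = (q - 3)^2*(q + 3)*(q + 2)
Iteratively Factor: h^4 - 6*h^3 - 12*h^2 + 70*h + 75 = (h + 1)*(h^3 - 7*h^2 - 5*h + 75) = (h - 5)*(h + 1)*(h^2 - 2*h - 15) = (h - 5)*(h + 1)*(h + 3)*(h - 5)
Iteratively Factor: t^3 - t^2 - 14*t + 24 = (t - 2)*(t^2 + t - 12) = (t - 3)*(t - 2)*(t + 4)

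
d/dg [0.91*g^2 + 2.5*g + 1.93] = 1.82*g + 2.5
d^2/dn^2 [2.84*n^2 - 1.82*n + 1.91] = 5.68000000000000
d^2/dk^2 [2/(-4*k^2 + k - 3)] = 4*(16*k^2 - 4*k - (8*k - 1)^2 + 12)/(4*k^2 - k + 3)^3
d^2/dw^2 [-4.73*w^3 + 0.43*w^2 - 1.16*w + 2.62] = 0.86 - 28.38*w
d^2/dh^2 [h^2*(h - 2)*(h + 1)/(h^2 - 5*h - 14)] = 2*(h^6 - 15*h^5 + 33*h^4 + 511*h^3 + 882*h^2 - 588*h - 392)/(h^6 - 15*h^5 + 33*h^4 + 295*h^3 - 462*h^2 - 2940*h - 2744)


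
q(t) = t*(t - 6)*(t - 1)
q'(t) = t*(t - 6) + t*(t - 1) + (t - 6)*(t - 1) = 3*t^2 - 14*t + 6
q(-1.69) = -34.96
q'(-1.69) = 38.23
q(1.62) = -4.40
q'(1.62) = -8.81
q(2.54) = -13.53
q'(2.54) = -10.21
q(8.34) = 143.24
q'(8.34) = 97.91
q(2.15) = -9.52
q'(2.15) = -10.23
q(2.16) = -9.62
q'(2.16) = -10.24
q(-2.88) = -99.23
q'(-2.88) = 71.20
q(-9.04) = -1365.05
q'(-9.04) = 377.72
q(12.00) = 792.00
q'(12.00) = 270.00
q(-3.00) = -108.00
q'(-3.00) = 75.00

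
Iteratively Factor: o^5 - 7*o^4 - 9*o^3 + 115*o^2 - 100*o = (o + 4)*(o^4 - 11*o^3 + 35*o^2 - 25*o) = o*(o + 4)*(o^3 - 11*o^2 + 35*o - 25) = o*(o - 1)*(o + 4)*(o^2 - 10*o + 25) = o*(o - 5)*(o - 1)*(o + 4)*(o - 5)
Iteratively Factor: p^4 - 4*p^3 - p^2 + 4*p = (p + 1)*(p^3 - 5*p^2 + 4*p) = (p - 1)*(p + 1)*(p^2 - 4*p) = (p - 4)*(p - 1)*(p + 1)*(p)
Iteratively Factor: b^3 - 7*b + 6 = (b - 2)*(b^2 + 2*b - 3) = (b - 2)*(b - 1)*(b + 3)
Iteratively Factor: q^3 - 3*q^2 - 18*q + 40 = (q - 5)*(q^2 + 2*q - 8) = (q - 5)*(q + 4)*(q - 2)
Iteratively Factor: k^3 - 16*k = (k - 4)*(k^2 + 4*k) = (k - 4)*(k + 4)*(k)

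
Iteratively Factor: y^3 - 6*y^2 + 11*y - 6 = (y - 2)*(y^2 - 4*y + 3) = (y - 2)*(y - 1)*(y - 3)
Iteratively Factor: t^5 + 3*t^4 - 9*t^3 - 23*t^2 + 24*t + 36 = (t - 2)*(t^4 + 5*t^3 + t^2 - 21*t - 18) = (t - 2)*(t + 3)*(t^3 + 2*t^2 - 5*t - 6) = (t - 2)^2*(t + 3)*(t^2 + 4*t + 3) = (t - 2)^2*(t + 3)^2*(t + 1)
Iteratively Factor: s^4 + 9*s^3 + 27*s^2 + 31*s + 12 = (s + 4)*(s^3 + 5*s^2 + 7*s + 3) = (s + 3)*(s + 4)*(s^2 + 2*s + 1) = (s + 1)*(s + 3)*(s + 4)*(s + 1)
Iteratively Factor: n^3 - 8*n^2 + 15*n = (n - 3)*(n^2 - 5*n) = (n - 5)*(n - 3)*(n)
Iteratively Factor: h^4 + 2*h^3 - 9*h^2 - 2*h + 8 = (h - 1)*(h^3 + 3*h^2 - 6*h - 8) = (h - 1)*(h + 1)*(h^2 + 2*h - 8) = (h - 2)*(h - 1)*(h + 1)*(h + 4)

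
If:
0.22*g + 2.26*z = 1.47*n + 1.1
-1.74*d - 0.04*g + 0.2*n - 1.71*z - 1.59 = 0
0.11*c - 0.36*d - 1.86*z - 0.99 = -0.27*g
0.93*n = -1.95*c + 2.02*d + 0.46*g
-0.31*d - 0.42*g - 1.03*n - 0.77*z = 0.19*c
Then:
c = -0.26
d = -0.97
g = 2.15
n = -0.50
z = -0.05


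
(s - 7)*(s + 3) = s^2 - 4*s - 21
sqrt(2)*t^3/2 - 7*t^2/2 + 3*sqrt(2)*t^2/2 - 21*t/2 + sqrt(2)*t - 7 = (t + 2)*(t - 7*sqrt(2)/2)*(sqrt(2)*t/2 + sqrt(2)/2)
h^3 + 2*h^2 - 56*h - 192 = (h - 8)*(h + 4)*(h + 6)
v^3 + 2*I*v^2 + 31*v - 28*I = (v - 4*I)*(v - I)*(v + 7*I)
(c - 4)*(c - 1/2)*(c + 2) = c^3 - 5*c^2/2 - 7*c + 4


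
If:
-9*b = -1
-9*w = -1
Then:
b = 1/9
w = 1/9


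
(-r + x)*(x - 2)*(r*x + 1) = -r^2*x^2 + 2*r^2*x + r*x^3 - 2*r*x^2 - r*x + 2*r + x^2 - 2*x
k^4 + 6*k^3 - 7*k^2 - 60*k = k*(k - 3)*(k + 4)*(k + 5)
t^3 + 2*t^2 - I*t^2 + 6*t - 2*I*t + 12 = (t + 2)*(t - 3*I)*(t + 2*I)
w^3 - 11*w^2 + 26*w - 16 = (w - 8)*(w - 2)*(w - 1)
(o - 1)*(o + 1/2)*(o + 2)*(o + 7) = o^4 + 17*o^3/2 + 9*o^2 - 23*o/2 - 7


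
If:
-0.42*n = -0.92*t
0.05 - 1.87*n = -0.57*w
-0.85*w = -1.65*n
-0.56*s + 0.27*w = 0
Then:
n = 0.07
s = 0.06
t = 0.03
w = 0.13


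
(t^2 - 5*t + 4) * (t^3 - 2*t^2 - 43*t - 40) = t^5 - 7*t^4 - 29*t^3 + 167*t^2 + 28*t - 160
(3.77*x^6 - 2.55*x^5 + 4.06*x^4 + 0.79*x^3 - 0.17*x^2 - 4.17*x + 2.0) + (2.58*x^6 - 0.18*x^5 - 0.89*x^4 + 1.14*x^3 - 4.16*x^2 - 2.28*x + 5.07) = 6.35*x^6 - 2.73*x^5 + 3.17*x^4 + 1.93*x^3 - 4.33*x^2 - 6.45*x + 7.07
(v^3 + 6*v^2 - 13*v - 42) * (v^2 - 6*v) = v^5 - 49*v^3 + 36*v^2 + 252*v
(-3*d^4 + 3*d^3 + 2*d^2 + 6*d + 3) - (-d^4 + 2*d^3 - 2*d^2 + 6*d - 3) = -2*d^4 + d^3 + 4*d^2 + 6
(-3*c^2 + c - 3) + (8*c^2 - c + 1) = 5*c^2 - 2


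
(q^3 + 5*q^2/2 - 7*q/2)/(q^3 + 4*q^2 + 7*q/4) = 2*(q - 1)/(2*q + 1)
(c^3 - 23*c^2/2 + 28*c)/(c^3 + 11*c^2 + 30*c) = (c^2 - 23*c/2 + 28)/(c^2 + 11*c + 30)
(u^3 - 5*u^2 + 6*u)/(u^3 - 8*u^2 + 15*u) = (u - 2)/(u - 5)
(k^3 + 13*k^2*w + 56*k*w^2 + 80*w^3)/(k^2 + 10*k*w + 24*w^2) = (k^2 + 9*k*w + 20*w^2)/(k + 6*w)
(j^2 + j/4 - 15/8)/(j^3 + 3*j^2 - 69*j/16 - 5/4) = 2*(2*j + 3)/(4*j^2 + 17*j + 4)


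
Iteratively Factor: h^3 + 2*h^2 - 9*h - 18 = (h + 3)*(h^2 - h - 6) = (h - 3)*(h + 3)*(h + 2)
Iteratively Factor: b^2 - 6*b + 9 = (b - 3)*(b - 3)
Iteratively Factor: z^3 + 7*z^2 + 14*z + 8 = (z + 1)*(z^2 + 6*z + 8) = (z + 1)*(z + 4)*(z + 2)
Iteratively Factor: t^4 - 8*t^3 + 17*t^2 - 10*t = (t - 5)*(t^3 - 3*t^2 + 2*t) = t*(t - 5)*(t^2 - 3*t + 2) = t*(t - 5)*(t - 1)*(t - 2)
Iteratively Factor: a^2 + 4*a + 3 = (a + 1)*(a + 3)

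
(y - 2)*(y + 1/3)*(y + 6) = y^3 + 13*y^2/3 - 32*y/3 - 4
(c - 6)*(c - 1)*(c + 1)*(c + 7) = c^4 + c^3 - 43*c^2 - c + 42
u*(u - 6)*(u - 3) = u^3 - 9*u^2 + 18*u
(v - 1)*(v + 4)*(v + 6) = v^3 + 9*v^2 + 14*v - 24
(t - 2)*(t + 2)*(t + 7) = t^3 + 7*t^2 - 4*t - 28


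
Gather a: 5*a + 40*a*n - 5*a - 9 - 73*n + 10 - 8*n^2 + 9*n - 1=40*a*n - 8*n^2 - 64*n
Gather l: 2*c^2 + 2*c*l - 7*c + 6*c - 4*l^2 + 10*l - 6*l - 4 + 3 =2*c^2 - c - 4*l^2 + l*(2*c + 4) - 1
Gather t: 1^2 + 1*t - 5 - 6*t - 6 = -5*t - 10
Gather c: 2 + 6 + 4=12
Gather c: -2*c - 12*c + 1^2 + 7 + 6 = 14 - 14*c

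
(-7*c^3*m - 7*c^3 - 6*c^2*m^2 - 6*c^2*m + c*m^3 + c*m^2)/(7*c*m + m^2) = c*(-7*c^2*m - 7*c^2 - 6*c*m^2 - 6*c*m + m^3 + m^2)/(m*(7*c + m))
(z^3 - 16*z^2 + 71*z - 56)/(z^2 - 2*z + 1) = (z^2 - 15*z + 56)/(z - 1)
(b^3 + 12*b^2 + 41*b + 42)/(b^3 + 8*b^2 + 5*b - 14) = (b + 3)/(b - 1)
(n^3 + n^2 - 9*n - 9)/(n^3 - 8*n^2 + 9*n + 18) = (n + 3)/(n - 6)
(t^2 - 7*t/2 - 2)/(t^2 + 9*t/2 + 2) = (t - 4)/(t + 4)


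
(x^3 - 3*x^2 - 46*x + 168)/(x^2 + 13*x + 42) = (x^2 - 10*x + 24)/(x + 6)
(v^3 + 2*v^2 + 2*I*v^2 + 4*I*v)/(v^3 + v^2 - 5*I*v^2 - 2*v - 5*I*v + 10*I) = v*(v + 2*I)/(v^2 - v*(1 + 5*I) + 5*I)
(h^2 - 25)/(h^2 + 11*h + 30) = (h - 5)/(h + 6)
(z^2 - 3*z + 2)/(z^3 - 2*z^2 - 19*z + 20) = (z - 2)/(z^2 - z - 20)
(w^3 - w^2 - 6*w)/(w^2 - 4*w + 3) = w*(w + 2)/(w - 1)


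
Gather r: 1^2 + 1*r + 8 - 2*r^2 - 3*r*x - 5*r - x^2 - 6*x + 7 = -2*r^2 + r*(-3*x - 4) - x^2 - 6*x + 16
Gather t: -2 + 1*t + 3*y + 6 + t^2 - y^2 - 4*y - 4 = t^2 + t - y^2 - y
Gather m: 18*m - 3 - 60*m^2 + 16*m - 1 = -60*m^2 + 34*m - 4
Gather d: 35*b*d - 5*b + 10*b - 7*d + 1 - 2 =5*b + d*(35*b - 7) - 1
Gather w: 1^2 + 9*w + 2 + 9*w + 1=18*w + 4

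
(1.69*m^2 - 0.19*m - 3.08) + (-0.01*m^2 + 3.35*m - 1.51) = 1.68*m^2 + 3.16*m - 4.59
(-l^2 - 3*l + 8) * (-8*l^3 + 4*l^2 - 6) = 8*l^5 + 20*l^4 - 76*l^3 + 38*l^2 + 18*l - 48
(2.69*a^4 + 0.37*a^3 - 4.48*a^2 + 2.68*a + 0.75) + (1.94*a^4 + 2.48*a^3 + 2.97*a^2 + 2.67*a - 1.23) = 4.63*a^4 + 2.85*a^3 - 1.51*a^2 + 5.35*a - 0.48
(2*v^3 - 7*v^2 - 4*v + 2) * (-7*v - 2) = -14*v^4 + 45*v^3 + 42*v^2 - 6*v - 4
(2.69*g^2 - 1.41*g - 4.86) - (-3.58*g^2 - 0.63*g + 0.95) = 6.27*g^2 - 0.78*g - 5.81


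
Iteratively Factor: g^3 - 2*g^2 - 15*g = (g)*(g^2 - 2*g - 15) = g*(g + 3)*(g - 5)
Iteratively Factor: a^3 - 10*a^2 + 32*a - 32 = (a - 4)*(a^2 - 6*a + 8) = (a - 4)^2*(a - 2)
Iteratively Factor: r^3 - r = (r + 1)*(r^2 - r) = r*(r + 1)*(r - 1)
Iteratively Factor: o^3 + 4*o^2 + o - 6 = (o - 1)*(o^2 + 5*o + 6) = (o - 1)*(o + 2)*(o + 3)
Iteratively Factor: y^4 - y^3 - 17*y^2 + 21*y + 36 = (y - 3)*(y^3 + 2*y^2 - 11*y - 12) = (y - 3)^2*(y^2 + 5*y + 4) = (y - 3)^2*(y + 1)*(y + 4)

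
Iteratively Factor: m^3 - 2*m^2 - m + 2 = (m - 2)*(m^2 - 1) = (m - 2)*(m - 1)*(m + 1)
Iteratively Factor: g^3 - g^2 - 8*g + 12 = (g + 3)*(g^2 - 4*g + 4) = (g - 2)*(g + 3)*(g - 2)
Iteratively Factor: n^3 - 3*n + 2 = (n - 1)*(n^2 + n - 2) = (n - 1)*(n + 2)*(n - 1)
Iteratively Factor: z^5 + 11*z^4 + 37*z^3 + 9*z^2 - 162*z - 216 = (z + 3)*(z^4 + 8*z^3 + 13*z^2 - 30*z - 72) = (z + 3)^2*(z^3 + 5*z^2 - 2*z - 24) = (z + 3)^3*(z^2 + 2*z - 8) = (z - 2)*(z + 3)^3*(z + 4)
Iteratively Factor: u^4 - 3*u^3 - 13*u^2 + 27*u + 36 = (u + 1)*(u^3 - 4*u^2 - 9*u + 36) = (u - 3)*(u + 1)*(u^2 - u - 12) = (u - 3)*(u + 1)*(u + 3)*(u - 4)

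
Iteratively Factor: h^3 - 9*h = (h)*(h^2 - 9) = h*(h + 3)*(h - 3)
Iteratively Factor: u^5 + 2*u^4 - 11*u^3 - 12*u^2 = (u + 4)*(u^4 - 2*u^3 - 3*u^2) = u*(u + 4)*(u^3 - 2*u^2 - 3*u) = u*(u - 3)*(u + 4)*(u^2 + u) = u^2*(u - 3)*(u + 4)*(u + 1)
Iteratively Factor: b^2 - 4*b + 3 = (b - 3)*(b - 1)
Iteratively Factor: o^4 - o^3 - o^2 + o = (o)*(o^3 - o^2 - o + 1) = o*(o + 1)*(o^2 - 2*o + 1) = o*(o - 1)*(o + 1)*(o - 1)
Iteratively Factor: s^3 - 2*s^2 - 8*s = (s + 2)*(s^2 - 4*s) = (s - 4)*(s + 2)*(s)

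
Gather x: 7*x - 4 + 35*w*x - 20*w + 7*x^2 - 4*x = -20*w + 7*x^2 + x*(35*w + 3) - 4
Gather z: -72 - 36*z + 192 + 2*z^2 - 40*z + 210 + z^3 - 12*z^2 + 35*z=z^3 - 10*z^2 - 41*z + 330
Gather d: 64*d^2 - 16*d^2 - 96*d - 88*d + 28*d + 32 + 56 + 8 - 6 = 48*d^2 - 156*d + 90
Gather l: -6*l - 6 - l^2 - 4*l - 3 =-l^2 - 10*l - 9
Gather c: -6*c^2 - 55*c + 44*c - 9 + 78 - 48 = -6*c^2 - 11*c + 21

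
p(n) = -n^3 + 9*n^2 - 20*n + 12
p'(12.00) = -236.00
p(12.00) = -660.00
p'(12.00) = -236.00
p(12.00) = -660.00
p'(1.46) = -0.11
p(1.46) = -1.13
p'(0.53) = -11.30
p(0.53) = 3.78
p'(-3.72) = -128.48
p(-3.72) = 262.42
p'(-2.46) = -82.43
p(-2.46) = 130.55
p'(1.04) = -4.52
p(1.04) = -0.19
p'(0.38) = -13.59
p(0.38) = 5.64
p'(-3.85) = -133.77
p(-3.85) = 279.47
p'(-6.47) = -262.04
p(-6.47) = 788.99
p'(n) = -3*n^2 + 18*n - 20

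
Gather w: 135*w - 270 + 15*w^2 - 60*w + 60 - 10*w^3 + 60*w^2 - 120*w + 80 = -10*w^3 + 75*w^2 - 45*w - 130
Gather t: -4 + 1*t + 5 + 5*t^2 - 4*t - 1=5*t^2 - 3*t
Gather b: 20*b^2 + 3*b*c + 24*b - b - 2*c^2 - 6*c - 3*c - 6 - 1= 20*b^2 + b*(3*c + 23) - 2*c^2 - 9*c - 7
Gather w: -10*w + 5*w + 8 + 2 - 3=7 - 5*w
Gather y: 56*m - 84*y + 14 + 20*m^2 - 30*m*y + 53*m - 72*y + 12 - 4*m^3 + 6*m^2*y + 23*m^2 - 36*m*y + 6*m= -4*m^3 + 43*m^2 + 115*m + y*(6*m^2 - 66*m - 156) + 26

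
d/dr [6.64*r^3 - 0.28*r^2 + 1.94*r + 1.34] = 19.92*r^2 - 0.56*r + 1.94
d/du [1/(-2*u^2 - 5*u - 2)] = (4*u + 5)/(2*u^2 + 5*u + 2)^2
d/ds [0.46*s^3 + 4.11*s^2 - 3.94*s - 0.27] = 1.38*s^2 + 8.22*s - 3.94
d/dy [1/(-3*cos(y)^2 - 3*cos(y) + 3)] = -(2*cos(y) + 1)*sin(y)/(3*(sin(y)^2 - cos(y))^2)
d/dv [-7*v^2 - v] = -14*v - 1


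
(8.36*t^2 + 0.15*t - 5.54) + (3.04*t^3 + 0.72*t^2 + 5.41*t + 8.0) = 3.04*t^3 + 9.08*t^2 + 5.56*t + 2.46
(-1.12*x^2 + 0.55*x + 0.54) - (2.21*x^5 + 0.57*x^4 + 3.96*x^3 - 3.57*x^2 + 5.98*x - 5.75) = -2.21*x^5 - 0.57*x^4 - 3.96*x^3 + 2.45*x^2 - 5.43*x + 6.29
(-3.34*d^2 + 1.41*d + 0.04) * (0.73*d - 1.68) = -2.4382*d^3 + 6.6405*d^2 - 2.3396*d - 0.0672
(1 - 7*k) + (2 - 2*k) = 3 - 9*k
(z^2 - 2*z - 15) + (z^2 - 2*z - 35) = 2*z^2 - 4*z - 50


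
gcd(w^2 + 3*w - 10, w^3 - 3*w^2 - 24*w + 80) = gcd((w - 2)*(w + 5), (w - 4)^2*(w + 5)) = w + 5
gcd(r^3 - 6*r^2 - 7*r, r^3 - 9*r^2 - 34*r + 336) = r - 7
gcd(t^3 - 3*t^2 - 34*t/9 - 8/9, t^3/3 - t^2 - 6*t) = 1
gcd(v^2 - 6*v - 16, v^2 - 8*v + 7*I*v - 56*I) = v - 8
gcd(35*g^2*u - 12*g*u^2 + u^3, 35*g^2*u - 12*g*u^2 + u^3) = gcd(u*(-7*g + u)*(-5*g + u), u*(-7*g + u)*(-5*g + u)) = 35*g^2*u - 12*g*u^2 + u^3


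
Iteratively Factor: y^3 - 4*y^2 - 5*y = (y)*(y^2 - 4*y - 5) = y*(y + 1)*(y - 5)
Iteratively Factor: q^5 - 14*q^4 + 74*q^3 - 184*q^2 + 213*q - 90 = (q - 2)*(q^4 - 12*q^3 + 50*q^2 - 84*q + 45) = (q - 5)*(q - 2)*(q^3 - 7*q^2 + 15*q - 9) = (q - 5)*(q - 3)*(q - 2)*(q^2 - 4*q + 3) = (q - 5)*(q - 3)^2*(q - 2)*(q - 1)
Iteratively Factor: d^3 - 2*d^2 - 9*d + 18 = (d + 3)*(d^2 - 5*d + 6) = (d - 3)*(d + 3)*(d - 2)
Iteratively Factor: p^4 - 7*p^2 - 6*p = (p + 1)*(p^3 - p^2 - 6*p) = (p - 3)*(p + 1)*(p^2 + 2*p) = p*(p - 3)*(p + 1)*(p + 2)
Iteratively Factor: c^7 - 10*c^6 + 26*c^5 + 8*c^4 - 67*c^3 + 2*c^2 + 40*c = (c - 4)*(c^6 - 6*c^5 + 2*c^4 + 16*c^3 - 3*c^2 - 10*c) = (c - 4)*(c - 1)*(c^5 - 5*c^4 - 3*c^3 + 13*c^2 + 10*c) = (c - 4)*(c - 2)*(c - 1)*(c^4 - 3*c^3 - 9*c^2 - 5*c) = c*(c - 4)*(c - 2)*(c - 1)*(c^3 - 3*c^2 - 9*c - 5) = c*(c - 4)*(c - 2)*(c - 1)*(c + 1)*(c^2 - 4*c - 5) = c*(c - 5)*(c - 4)*(c - 2)*(c - 1)*(c + 1)*(c + 1)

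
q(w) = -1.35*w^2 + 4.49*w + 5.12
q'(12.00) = -27.91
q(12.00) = -135.40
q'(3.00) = -3.61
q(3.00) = 6.44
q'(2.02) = -0.96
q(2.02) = 8.68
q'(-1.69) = 9.05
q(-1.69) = -6.32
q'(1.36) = 0.82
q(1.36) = 8.73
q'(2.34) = -1.83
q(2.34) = 8.23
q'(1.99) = -0.88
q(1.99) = 8.71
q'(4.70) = -8.20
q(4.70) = -3.60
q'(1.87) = -0.56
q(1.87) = 8.80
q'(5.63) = -10.71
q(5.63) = -12.39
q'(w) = 4.49 - 2.7*w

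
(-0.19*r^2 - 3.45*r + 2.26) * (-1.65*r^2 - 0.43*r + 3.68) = 0.3135*r^4 + 5.7742*r^3 - 2.9447*r^2 - 13.6678*r + 8.3168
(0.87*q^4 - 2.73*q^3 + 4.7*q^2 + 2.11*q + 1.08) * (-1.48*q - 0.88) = -1.2876*q^5 + 3.2748*q^4 - 4.5536*q^3 - 7.2588*q^2 - 3.4552*q - 0.9504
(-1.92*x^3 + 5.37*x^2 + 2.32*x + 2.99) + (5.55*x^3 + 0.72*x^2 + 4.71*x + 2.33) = 3.63*x^3 + 6.09*x^2 + 7.03*x + 5.32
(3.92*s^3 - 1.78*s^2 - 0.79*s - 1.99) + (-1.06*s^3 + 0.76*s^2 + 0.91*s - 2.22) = 2.86*s^3 - 1.02*s^2 + 0.12*s - 4.21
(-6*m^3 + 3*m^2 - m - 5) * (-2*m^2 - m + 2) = 12*m^5 - 13*m^3 + 17*m^2 + 3*m - 10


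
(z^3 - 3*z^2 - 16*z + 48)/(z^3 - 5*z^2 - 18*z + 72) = (z - 4)/(z - 6)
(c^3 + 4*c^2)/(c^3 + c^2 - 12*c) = c/(c - 3)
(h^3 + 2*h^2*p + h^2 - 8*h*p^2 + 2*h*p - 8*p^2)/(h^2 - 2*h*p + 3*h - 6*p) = (h^2 + 4*h*p + h + 4*p)/(h + 3)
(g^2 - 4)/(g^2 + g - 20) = (g^2 - 4)/(g^2 + g - 20)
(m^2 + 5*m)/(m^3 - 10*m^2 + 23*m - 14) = m*(m + 5)/(m^3 - 10*m^2 + 23*m - 14)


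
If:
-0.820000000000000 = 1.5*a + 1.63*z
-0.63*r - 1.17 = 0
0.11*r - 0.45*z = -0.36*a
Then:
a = -0.03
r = -1.86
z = -0.48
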